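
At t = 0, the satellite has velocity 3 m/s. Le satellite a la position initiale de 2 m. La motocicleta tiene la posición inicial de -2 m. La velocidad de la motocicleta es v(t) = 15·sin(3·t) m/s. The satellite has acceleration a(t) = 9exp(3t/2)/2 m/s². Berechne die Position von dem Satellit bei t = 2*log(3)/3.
Wir müssen unsere Gleichung für die Beschleunigung a(t) = 9·exp(3·t/2)/2 2-mal integrieren. Mit ∫a(t)dt und Anwendung von v(0) = 3, finden wir v(t) = 3·exp(3·t/2). Das Integral von der Geschwindigkeit, mit x(0) = 2, ergibt die Position: x(t) = 2·exp(3·t/2). Mit x(t) = 2·exp(3·t/2) und Einsetzen von t = 2*log(3)/3, finden wir x = 6.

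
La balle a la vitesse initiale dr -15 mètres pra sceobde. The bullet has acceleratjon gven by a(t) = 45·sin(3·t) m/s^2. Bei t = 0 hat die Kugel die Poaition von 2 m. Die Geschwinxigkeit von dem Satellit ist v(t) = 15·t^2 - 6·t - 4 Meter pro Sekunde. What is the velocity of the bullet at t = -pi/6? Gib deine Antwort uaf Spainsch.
Para resolver esto, necesitamos tomar 1 antiderivada de nuestra ecuación de la aceleración a(t) = 45·sin(3·t). Tomando ∫a(t)dt y aplicando v(0) = -15, encontramos v(t) = -15·cos(3·t). Tenemos la velocidad v(t) = -15·cos(3·t). Sustituyendo t = -pi/6: v(-pi/6) = 0.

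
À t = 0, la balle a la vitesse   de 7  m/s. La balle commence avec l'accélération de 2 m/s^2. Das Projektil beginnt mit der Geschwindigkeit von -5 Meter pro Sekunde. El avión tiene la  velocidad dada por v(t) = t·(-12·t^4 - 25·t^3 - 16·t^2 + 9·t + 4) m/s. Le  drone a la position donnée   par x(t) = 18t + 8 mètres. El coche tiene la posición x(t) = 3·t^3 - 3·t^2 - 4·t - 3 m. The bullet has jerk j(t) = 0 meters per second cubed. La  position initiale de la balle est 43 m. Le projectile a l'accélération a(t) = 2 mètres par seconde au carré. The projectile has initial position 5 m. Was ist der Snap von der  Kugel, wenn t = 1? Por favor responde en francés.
En partant du jerk j(t) = 0, nous prenons 1 dérivée. En dérivant le jerk, nous obtenons le snap: s(t) = 0. En utilisant s(t) = 0 et en substituant t = 1, nous trouvons s = 0.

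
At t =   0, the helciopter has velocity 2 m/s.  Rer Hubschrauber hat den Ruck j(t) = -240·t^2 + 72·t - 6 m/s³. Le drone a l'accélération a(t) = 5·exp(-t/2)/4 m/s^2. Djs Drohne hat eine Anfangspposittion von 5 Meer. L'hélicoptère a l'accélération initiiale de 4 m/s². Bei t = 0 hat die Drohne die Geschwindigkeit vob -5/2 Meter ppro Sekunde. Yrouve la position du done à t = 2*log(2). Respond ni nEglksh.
To find the answer, we compute 2 integrals of a(t) = 5·exp(-t/2)/4. Finding the integral of a(t) and using v(0) = -5/2: v(t) = -5·exp(-t/2)/2. Taking ∫v(t)dt and applying x(0) = 5, we find x(t) = 5·exp(-t/2). Using x(t) = 5·exp(-t/2) and substituting t = 2*log(2), we find x = 5/2.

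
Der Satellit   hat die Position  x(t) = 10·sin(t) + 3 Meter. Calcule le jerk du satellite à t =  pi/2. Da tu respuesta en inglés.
To solve this, we need to take 3 derivatives of our position equation x(t) = 10·sin(t) + 3. Differentiating position, we get velocity: v(t) = 10·cos(t). The derivative of velocity gives acceleration: a(t) = -10·sin(t). The derivative of acceleration gives jerk: j(t) = -10·cos(t). Using j(t) = -10·cos(t) and substituting t = pi/2, we find j = 0.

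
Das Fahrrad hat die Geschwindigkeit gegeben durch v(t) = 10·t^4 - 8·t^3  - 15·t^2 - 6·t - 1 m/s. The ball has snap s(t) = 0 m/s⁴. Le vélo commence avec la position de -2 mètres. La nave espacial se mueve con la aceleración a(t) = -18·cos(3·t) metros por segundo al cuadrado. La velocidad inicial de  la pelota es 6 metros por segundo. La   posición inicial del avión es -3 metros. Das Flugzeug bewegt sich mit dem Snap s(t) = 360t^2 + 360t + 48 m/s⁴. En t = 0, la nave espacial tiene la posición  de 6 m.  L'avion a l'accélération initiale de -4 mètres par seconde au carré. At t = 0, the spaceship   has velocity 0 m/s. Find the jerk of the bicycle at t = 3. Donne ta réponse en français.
Nous devons dériver notre équation de la vitesse v(t) = 10·t^4 - 8·t^3 - 15·t^2 - 6·t - 1 2 fois. En prenant d/dt de v(t), nous trouvons a(t) = 40·t^3 - 24·t^2 - 30·t - 6. La dérivée de l'accélération donne le jerk: j(t) = 120·t^2 - 48·t - 30. Nous avons le jerk j(t) = 120·t^2 - 48·t - 30. En substituant t = 3: j(3) = 906.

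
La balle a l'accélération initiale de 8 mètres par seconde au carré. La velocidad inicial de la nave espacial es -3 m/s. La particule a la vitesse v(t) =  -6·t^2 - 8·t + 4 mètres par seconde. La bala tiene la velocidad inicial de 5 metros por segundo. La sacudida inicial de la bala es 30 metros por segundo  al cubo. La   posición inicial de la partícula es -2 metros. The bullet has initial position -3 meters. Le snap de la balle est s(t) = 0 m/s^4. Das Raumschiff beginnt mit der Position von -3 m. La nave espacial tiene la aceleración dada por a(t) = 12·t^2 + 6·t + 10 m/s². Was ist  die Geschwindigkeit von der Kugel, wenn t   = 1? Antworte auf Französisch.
Pour résoudre ceci, nous devons prendre 3 primitives de notre équation du snap s(t) = 0. L'intégrale du snap, avec j(0) = 30, donne le jerk: j(t) = 30. La primitive du jerk, avec a(0) = 8, donne l'accélération: a(t) = 30·t + 8. En prenant ∫a(t)dt et en appliquant v(0) = 5, nous trouvons v(t) = 15·t^2 + 8·t + 5. En utilisant v(t) = 15·t^2 + 8·t + 5 et en substituant t = 1, nous trouvons v = 28.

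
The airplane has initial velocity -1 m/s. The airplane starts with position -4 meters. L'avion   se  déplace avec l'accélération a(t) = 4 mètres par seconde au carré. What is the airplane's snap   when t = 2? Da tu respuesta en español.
Debemos derivar nuestra ecuación de la aceleración a(t) = 4 2 veces. Tomando d/dt de a(t), encontramos j(t) = 0. La derivada de la sacudida da el snap: s(t) = 0. De la ecuación del snap s(t) = 0, sustituimos t = 2 para obtener s = 0.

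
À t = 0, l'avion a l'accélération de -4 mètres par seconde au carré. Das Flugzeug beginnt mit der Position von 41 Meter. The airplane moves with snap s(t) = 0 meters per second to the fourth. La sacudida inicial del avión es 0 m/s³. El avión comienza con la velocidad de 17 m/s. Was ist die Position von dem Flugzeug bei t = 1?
Wir müssen das Integral unserer Gleichung für den Snap s(t) = 0 4-mal finden. Die Stammfunktion von dem Snap ist der Ruck. Mit j(0) = 0 erhalten wir j(t) = 0. Die Stammfunktion von dem Ruck ist die Beschleunigung. Mit a(0) = -4 erhalten wir a(t) = -4. Das Integral von der Beschleunigung, mit v(0) = 17, ergibt die Geschwindigkeit: v(t) = 17 - 4·t. Mit ∫v(t)dt und Anwendung von x(0) = 41, finden wir x(t) = -2·t^2 + 17·t + 41. Wir haben die Position x(t) = -2·t^2 + 17·t + 41. Durch Einsetzen von t = 1: x(1) = 56.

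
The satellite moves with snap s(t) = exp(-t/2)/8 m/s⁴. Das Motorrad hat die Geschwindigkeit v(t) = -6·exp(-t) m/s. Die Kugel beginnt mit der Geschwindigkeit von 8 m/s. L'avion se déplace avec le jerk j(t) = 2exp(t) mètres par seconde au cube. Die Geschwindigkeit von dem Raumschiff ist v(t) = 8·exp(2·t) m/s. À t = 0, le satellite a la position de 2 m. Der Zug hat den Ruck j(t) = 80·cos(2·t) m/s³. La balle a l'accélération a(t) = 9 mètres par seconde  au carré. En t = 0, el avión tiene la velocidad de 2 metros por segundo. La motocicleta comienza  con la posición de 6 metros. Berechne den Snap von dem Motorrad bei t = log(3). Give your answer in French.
Nous devons dériver notre équation de la vitesse v(t) = -6·exp(-t) 3 fois. La dérivée de la vitesse donne l'accélération: a(t) = 6·exp(-t). La dérivée de l'accélération donne le jerk: j(t) = -6·exp(-t). La dérivée du jerk donne le snap: s(t) = 6·exp(-t). De l'équation du snap s(t) = 6·exp(-t), nous substituons t = log(3) pour obtenir s = 2.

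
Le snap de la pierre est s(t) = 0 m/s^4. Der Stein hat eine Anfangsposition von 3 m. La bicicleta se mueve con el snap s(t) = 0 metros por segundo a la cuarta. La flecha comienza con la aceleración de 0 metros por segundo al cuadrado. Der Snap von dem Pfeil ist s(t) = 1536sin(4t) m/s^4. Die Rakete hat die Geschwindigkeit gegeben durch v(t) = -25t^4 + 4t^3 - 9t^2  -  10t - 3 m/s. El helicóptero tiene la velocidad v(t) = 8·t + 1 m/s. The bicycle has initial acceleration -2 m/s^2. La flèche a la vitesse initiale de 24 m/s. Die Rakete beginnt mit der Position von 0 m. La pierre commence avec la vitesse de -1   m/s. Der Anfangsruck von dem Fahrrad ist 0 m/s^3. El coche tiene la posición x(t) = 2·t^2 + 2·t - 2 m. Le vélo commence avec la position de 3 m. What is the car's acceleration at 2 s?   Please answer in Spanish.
Partiendo de la posición x(t) = 2·t^2 + 2·t - 2, tomamos 2 derivadas. La derivada de la posición da la velocidad: v(t) = 4·t + 2. Derivando la velocidad, obtenemos la aceleración: a(t) = 4. De la ecuación de la aceleración a(t) = 4, sustituimos t = 2 para obtener a = 4.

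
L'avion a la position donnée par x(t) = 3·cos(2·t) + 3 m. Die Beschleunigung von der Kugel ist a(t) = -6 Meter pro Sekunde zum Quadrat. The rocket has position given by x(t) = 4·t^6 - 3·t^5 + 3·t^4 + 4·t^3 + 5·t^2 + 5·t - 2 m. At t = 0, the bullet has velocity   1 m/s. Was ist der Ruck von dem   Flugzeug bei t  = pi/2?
Um dies zu lösen, müssen wir 3 Ableitungen unserer Gleichung für die Position x(t) = 3·cos(2·t) + 3 nehmen. Mit d/dt von x(t) finden wir v(t) = -6·sin(2·t). Die Ableitung von der Geschwindigkeit ergibt die Beschleunigung: a(t) = -12·cos(2·t). Die Ableitung von der Beschleunigung ergibt den Ruck: j(t) = 24·sin(2·t). Wir haben den Ruck j(t) = 24·sin(2·t). Durch Einsetzen von t = pi/2: j(pi/2) = 0.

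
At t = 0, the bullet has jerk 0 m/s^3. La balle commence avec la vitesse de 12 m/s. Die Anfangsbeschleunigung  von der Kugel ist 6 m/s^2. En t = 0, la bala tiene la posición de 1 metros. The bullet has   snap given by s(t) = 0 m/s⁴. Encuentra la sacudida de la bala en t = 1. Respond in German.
Ausgehend von dem Snap s(t) = 0, nehmen wir 1 Integral. Das Integral von dem Snap ist der Ruck. Mit j(0) = 0 erhalten wir j(t) = 0. Aus der Gleichung für den Ruck j(t) = 0, setzen wir t = 1 ein und erhalten j = 0.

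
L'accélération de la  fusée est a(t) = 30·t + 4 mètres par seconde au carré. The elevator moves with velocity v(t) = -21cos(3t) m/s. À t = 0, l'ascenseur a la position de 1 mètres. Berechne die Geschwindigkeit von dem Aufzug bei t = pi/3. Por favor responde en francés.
De l'équation de la vitesse v(t) = -21·cos(3·t), nous substituons t = pi/3 pour obtenir v = 21.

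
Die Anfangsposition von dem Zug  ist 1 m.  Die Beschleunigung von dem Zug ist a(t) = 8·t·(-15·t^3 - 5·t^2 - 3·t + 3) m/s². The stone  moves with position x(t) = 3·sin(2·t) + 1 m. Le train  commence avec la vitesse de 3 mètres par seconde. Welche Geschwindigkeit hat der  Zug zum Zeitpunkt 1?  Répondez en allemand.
Um dies zu lösen, müssen wir 1 Stammfunktion unserer Gleichung für die Beschleunigung a(t) = 8·t·(-15·t^3 - 5·t^2 - 3·t + 3) finden. Das Integral von der Beschleunigung ist die Geschwindigkeit. Mit v(0) = 3 erhalten wir v(t) = -24·t^5 - 10·t^4 - 8·t^3 + 12·t^2 + 3. Aus der Gleichung für die Geschwindigkeit v(t) = -24·t^5 - 10·t^4 - 8·t^3 + 12·t^2 + 3, setzen wir t = 1 ein und erhalten v = -27.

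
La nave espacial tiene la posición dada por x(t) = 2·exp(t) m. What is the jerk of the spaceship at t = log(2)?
Starting from position x(t) = 2·exp(t), we take 3 derivatives. The derivative of position gives velocity: v(t) = 2·exp(t). Taking d/dt of v(t), we find a(t) = 2·exp(t). Taking d/dt of a(t), we find j(t) = 2·exp(t). Using j(t) = 2·exp(t) and substituting t = log(2), we find j = 4.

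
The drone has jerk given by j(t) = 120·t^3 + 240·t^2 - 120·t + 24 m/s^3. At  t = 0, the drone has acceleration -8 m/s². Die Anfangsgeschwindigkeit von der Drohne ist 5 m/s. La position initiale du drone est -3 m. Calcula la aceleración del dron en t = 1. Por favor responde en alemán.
Ausgehend von dem Ruck j(t) = 120·t^3 + 240·t^2 - 120·t + 24, nehmen wir 1 Stammfunktion. Das Integral von dem Ruck ist die Beschleunigung. Mit a(0) = -8 erhalten wir a(t) = 30·t^4 + 80·t^3 - 60·t^2 + 24·t - 8. Wir haben die Beschleunigung a(t) = 30·t^4 + 80·t^3 - 60·t^2 + 24·t - 8. Durch Einsetzen von t = 1: a(1) = 66.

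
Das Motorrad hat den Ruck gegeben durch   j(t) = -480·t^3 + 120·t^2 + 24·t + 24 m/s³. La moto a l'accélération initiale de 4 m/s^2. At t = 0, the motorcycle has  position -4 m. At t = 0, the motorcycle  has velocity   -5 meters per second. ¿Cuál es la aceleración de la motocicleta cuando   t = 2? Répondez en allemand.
Ausgehend von dem Ruck j(t) = -480·t^3 + 120·t^2 + 24·t + 24, nehmen wir 1 Integral. Die Stammfunktion von dem Ruck ist die Beschleunigung. Mit a(0) = 4 erhalten wir a(t) = -120·t^4 + 40·t^3 + 12·t^2 + 24·t + 4. Wir haben die Beschleunigung a(t) = -120·t^4 + 40·t^3 + 12·t^2 + 24·t + 4. Durch Einsetzen von t = 2: a(2) = -1500.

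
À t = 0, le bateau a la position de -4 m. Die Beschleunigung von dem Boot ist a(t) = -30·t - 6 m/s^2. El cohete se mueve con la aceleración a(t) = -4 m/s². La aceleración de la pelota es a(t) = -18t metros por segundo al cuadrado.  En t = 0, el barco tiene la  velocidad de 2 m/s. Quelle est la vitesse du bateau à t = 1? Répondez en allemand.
Wir müssen unsere Gleichung für die Beschleunigung a(t) = -30·t - 6 1-mal integrieren. Die Stammfunktion von der Beschleunigung ist die Geschwindigkeit. Mit v(0) = 2 erhalten wir v(t) = -15·t^2 - 6·t + 2. Aus der Gleichung für die Geschwindigkeit v(t) = -15·t^2 - 6·t + 2, setzen wir t = 1 ein und erhalten v = -19.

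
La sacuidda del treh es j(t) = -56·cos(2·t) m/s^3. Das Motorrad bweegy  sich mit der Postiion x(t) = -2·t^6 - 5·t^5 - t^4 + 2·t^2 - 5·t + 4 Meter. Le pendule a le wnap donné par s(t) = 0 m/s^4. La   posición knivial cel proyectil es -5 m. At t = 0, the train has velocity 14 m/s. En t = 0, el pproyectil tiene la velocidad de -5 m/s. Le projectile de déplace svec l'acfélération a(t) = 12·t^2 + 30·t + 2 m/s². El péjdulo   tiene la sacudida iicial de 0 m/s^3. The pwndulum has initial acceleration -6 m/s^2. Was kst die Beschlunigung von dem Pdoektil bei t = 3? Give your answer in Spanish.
Tenemos la aceleración a(t) = 12·t^2 + 30·t + 2. Sustituyendo t = 3: a(3) = 200.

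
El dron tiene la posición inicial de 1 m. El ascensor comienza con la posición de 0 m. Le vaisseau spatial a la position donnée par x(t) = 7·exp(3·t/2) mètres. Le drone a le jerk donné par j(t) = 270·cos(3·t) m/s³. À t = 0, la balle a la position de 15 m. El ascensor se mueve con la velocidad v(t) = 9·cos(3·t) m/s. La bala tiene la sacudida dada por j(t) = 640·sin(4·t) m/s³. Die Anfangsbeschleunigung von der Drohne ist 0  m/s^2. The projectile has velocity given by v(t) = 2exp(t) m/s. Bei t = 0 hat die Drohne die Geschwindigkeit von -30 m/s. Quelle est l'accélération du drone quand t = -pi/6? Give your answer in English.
To find the answer, we compute 1 antiderivative of j(t) = 270·cos(3·t). Taking ∫j(t)dt and applying a(0) = 0, we find a(t) = 90·sin(3·t). From the given acceleration equation a(t) = 90·sin(3·t), we substitute t = -pi/6 to get a = -90.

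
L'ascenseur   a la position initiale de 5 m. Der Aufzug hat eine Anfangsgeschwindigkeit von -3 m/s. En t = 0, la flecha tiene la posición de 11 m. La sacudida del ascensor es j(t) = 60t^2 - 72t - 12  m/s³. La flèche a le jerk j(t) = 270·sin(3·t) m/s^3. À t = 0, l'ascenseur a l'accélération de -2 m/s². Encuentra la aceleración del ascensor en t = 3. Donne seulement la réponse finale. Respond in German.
Die Antwort ist 178.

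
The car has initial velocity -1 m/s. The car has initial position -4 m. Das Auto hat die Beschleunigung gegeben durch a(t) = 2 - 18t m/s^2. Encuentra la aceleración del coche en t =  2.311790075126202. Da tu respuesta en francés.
De l'équation de l'accélération a(t) = 2 - 18·t, nous substituons t = 2.311790075126202 pour obtenir a = -39.6122213522716.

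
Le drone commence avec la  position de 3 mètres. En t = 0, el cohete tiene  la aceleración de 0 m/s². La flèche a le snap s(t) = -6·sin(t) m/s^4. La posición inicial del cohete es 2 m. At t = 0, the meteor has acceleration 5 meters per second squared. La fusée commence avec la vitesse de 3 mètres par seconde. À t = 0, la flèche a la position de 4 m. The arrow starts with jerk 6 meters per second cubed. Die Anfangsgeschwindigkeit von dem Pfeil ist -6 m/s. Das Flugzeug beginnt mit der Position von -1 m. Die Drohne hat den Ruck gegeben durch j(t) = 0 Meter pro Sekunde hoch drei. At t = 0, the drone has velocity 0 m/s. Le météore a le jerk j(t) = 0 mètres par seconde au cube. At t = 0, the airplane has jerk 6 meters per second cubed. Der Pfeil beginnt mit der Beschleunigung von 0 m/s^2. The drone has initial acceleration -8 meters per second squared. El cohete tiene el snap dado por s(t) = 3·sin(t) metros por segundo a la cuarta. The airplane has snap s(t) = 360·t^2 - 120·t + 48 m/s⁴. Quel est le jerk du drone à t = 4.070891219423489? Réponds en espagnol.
Usando j(t) = 0 y sustituyendo t = 4.070891219423489, encontramos j = 0.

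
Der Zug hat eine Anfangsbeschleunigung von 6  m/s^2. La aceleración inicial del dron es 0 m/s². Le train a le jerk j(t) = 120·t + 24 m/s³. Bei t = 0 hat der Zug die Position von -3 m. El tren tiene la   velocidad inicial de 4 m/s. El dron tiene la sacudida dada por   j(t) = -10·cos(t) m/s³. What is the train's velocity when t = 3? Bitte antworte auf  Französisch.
Nous devons trouver l'intégrale de notre équation du jerk j(t) = 120·t + 24 2 fois. En intégrant le jerk et en utilisant la condition initiale a(0) = 6, nous obtenons a(t) = 60·t^2 + 24·t + 6. L'intégrale de l'accélération, avec v(0) = 4, donne la vitesse: v(t) = 20·t^3 + 12·t^2 + 6·t + 4. De l'équation de la vitesse v(t) = 20·t^3 + 12·t^2 + 6·t + 4, nous substituons t = 3 pour obtenir v = 670.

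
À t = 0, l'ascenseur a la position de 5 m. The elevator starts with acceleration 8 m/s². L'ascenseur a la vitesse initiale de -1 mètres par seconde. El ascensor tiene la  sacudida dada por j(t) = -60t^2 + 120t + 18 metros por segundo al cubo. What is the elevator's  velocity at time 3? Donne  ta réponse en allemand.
Ausgehend von dem Ruck j(t) = -60·t^2 + 120·t + 18, nehmen wir 2 Stammfunktionen. Das Integral von dem Ruck, mit a(0) = 8, ergibt die Beschleunigung: a(t) = -20·t^3 + 60·t^2 + 18·t + 8. Das Integral von der Beschleunigung ist die Geschwindigkeit. Mit v(0) = -1 erhalten wir v(t) = -5·t^4 + 20·t^3 + 9·t^2 + 8·t - 1. Mit v(t) = -5·t^4 + 20·t^3 + 9·t^2 + 8·t - 1 und Einsetzen von t = 3, finden wir v = 239.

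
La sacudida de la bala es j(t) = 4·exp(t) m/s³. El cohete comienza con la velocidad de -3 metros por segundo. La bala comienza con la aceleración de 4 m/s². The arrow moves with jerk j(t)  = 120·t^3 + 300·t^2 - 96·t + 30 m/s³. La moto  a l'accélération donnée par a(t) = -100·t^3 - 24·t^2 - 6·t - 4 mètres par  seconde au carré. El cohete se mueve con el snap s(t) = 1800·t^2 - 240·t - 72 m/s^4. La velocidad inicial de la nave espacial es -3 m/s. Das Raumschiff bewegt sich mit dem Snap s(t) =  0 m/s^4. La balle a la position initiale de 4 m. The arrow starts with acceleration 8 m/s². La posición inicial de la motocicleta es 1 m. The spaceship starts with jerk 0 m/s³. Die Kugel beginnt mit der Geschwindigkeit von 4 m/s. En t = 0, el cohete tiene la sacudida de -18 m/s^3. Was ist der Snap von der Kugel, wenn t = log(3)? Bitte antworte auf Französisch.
En partant du jerk j(t) = 4·exp(t), nous prenons 1 dérivée. En dérivant le jerk, nous obtenons le snap: s(t) = 4·exp(t). De l'équation du snap s(t) = 4·exp(t), nous substituons t = log(3) pour obtenir s = 12.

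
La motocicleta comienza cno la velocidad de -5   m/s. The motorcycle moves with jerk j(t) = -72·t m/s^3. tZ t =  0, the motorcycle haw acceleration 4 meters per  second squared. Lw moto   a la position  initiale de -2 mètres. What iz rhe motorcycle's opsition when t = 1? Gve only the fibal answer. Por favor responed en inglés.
The answer is -8.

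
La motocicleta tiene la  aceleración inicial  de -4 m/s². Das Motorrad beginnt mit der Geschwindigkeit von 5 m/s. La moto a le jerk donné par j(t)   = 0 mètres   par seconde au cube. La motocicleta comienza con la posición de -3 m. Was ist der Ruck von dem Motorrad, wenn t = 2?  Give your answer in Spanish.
Tenemos la sacudida j(t) = 0. Sustituyendo t = 2: j(2) = 0.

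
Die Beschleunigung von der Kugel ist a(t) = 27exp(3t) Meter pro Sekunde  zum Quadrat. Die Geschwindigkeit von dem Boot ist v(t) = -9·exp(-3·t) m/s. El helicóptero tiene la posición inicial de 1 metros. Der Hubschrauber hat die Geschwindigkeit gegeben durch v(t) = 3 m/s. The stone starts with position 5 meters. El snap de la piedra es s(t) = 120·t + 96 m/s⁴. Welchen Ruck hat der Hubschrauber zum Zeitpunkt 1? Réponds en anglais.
To solve this, we need to take 2 derivatives of our velocity equation v(t) = 3. Differentiating velocity, we get acceleration: a(t) = 0. Taking d/dt of a(t), we find j(t) = 0. Using j(t) = 0 and substituting t = 1, we find j = 0.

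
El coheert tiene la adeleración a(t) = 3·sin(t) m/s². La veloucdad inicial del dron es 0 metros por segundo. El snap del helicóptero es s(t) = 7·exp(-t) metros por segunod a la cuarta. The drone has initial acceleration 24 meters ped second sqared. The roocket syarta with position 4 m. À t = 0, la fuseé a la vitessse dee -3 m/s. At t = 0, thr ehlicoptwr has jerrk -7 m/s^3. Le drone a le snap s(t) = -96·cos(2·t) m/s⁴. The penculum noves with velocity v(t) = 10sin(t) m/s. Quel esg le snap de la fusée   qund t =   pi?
Pour résoudre ceci, nous devons prendre 2 dérivées de notre équation de l'accélération a(t) = 3·sin(t). En prenant d/dt de a(t), nous trouvons j(t) = 3·cos(t). En prenant d/dt de j(t), nous trouvons s(t) = -3·sin(t). En utilisant s(t) = -3·sin(t) et en substituant t = pi, nous trouvons s = 0.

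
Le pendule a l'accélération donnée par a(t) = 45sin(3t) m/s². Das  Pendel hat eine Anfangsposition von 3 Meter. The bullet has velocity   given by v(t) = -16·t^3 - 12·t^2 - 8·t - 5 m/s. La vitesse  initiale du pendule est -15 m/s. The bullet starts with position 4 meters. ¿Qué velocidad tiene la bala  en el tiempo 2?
Usando v(t) = -16·t^3 - 12·t^2 - 8·t - 5 y sustituyendo t = 2, encontramos v = -197.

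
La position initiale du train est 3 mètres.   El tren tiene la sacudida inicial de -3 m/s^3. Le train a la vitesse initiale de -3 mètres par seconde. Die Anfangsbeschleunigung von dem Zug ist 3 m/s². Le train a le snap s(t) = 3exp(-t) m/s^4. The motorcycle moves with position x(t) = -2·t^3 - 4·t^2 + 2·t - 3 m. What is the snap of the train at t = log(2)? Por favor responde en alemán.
Mit s(t) = 3·exp(-t) und Einsetzen von t = log(2), finden wir s = 3/2.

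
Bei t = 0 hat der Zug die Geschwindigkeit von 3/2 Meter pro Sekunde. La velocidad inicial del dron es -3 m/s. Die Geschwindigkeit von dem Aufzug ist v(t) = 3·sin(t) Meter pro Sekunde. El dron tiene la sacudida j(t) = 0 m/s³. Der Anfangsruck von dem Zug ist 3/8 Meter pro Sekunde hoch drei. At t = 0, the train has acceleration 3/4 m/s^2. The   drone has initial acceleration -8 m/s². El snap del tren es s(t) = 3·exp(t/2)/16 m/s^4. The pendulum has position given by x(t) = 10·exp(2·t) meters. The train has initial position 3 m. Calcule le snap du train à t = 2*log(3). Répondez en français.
Nous avons le snap s(t) = 3·exp(t/2)/16. En substituant t = 2*log(3): s(2*log(3)) = 9/16.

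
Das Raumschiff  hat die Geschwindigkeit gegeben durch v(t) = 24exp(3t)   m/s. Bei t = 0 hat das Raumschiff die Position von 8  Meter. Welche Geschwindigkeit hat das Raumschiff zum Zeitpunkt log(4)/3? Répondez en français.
En utilisant v(t) = 24·exp(3·t) et en substituant t = log(4)/3, nous trouvons v = 96.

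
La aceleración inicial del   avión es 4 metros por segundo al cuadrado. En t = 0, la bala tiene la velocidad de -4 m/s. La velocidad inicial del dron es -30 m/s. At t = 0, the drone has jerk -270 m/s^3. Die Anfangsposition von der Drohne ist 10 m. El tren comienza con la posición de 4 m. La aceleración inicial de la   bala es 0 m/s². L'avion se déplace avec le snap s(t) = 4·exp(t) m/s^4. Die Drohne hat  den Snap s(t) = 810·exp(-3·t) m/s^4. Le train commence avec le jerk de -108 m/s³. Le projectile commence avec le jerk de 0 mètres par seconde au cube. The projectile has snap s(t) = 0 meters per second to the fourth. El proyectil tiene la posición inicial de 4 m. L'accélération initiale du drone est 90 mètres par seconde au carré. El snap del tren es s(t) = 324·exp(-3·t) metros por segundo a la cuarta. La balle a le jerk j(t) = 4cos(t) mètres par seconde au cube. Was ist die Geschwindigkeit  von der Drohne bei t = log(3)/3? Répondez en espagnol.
Para resolver esto, necesitamos tomar 3 antiderivadas de nuestra ecuación del snap s(t) = 810·exp(-3·t). Integrando el snap y usando la condición inicial j(0) = -270, obtenemos j(t) = -270·exp(-3·t). Integrando la sacudida y usando la condición inicial a(0) = 90, obtenemos a(t) = 90·exp(-3·t). La antiderivada de la aceleración es la velocidad. Usando v(0) = -30, obtenemos v(t) = -30·exp(-3·t). Tenemos la velocidad v(t) = -30·exp(-3·t). Sustituyendo t = log(3)/3: v(log(3)/3) = -10.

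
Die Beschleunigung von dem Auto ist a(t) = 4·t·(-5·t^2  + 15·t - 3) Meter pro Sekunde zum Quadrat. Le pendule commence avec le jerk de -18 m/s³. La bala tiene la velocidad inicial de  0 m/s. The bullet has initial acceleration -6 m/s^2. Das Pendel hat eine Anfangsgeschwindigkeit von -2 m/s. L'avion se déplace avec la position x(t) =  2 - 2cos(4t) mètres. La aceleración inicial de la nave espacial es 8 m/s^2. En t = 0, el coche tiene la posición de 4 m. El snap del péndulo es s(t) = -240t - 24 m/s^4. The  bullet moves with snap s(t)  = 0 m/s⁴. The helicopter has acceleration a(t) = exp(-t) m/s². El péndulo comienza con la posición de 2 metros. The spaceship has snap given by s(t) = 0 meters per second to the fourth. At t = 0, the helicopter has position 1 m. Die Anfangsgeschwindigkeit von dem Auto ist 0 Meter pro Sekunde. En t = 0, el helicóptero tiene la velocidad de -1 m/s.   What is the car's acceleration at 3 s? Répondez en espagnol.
Usando a(t) = 4·t·(-5·t^2 + 15·t - 3) y sustituyendo t = 3, encontramos a = -36.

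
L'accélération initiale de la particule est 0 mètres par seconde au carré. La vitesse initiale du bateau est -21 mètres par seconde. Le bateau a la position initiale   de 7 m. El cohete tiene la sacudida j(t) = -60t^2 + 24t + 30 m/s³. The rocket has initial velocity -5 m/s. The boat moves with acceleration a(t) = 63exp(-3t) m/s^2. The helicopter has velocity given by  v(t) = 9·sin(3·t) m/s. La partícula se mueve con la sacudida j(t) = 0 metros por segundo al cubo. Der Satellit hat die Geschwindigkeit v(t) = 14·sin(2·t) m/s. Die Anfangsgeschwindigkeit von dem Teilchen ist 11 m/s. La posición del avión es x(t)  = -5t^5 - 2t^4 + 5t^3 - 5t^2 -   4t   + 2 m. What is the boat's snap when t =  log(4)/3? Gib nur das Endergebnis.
The snap at t = log(4)/3 is s = 567/4.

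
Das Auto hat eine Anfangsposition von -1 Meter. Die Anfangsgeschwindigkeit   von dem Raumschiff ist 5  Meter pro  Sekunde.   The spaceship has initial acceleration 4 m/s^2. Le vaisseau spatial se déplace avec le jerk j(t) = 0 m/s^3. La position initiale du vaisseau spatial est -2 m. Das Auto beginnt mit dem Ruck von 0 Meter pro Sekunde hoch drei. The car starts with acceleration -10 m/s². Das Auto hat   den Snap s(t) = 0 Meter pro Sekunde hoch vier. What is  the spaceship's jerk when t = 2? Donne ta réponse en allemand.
Aus der Gleichung für den Ruck j(t) = 0, setzen wir t = 2 ein und erhalten j = 0.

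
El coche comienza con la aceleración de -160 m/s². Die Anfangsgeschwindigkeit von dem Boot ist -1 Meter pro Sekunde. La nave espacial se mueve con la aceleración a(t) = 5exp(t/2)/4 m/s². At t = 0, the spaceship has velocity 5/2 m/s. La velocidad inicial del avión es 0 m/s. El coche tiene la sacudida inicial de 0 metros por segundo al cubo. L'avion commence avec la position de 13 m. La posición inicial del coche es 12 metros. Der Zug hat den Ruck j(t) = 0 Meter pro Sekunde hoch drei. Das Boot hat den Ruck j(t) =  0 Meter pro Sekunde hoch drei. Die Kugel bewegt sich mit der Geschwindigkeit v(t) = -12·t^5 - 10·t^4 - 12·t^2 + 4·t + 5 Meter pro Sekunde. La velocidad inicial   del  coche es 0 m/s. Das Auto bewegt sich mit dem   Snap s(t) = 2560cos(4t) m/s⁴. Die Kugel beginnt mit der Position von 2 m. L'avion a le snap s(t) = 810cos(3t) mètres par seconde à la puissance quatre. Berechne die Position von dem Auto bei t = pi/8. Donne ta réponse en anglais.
We must find the antiderivative of our snap equation s(t) = 2560·cos(4·t) 4 times. Finding the antiderivative of s(t) and using j(0) = 0: j(t) = 640·sin(4·t). Taking ∫j(t)dt and applying a(0) = -160, we find a(t) = -160·cos(4·t). The antiderivative of acceleration is velocity. Using v(0) = 0, we get v(t) = -40·sin(4·t). Integrating velocity and using the initial condition x(0) = 12, we get x(t) = 10·cos(4·t) + 2. We have position x(t) = 10·cos(4·t) + 2. Substituting t = pi/8: x(pi/8) = 2.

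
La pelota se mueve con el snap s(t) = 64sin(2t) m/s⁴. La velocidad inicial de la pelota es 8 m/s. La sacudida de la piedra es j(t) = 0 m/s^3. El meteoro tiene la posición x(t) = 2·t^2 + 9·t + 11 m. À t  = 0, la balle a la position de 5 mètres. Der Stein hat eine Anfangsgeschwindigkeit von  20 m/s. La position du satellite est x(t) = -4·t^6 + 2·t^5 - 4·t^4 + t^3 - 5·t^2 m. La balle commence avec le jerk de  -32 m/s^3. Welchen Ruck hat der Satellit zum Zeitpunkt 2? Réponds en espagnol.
Para resolver esto, necesitamos tomar 3 derivadas de nuestra ecuación de la posición x(t) = -4·t^6 + 2·t^5 - 4·t^4 + t^3 - 5·t^2. Tomando d/dt de x(t), encontramos v(t) = -24·t^5 + 10·t^4 - 16·t^3 + 3·t^2 - 10·t. Derivando la velocidad, obtenemos la aceleración: a(t) = -120·t^4 + 40·t^3 - 48·t^2 + 6·t - 10. La derivada de la aceleración da la sacudida: j(t) = -480·t^3 + 120·t^2 - 96·t + 6. Tenemos la sacudida j(t) = -480·t^3 + 120·t^2 - 96·t + 6. Sustituyendo t = 2: j(2) = -3546.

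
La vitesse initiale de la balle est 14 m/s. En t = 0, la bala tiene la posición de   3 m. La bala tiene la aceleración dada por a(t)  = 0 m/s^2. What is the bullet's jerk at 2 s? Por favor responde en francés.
Pour résoudre ceci, nous devons prendre 1 dérivée de notre équation de l'accélération a(t) = 0. La dérivée de l'accélération donne le jerk: j(t) = 0. Nous avons le jerk j(t) = 0. En substituant t = 2: j(2) = 0.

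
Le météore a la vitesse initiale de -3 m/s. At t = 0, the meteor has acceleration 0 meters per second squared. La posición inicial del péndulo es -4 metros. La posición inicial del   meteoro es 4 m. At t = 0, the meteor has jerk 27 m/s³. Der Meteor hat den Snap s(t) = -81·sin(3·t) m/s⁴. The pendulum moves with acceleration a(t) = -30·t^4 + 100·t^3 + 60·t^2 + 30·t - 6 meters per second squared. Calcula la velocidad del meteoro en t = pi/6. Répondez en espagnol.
Para resolver esto, necesitamos tomar 3 integrales de nuestra ecuación del snap s(t) = -81·sin(3·t). La integral del snap es la sacudida. Usando j(0) = 27, obtenemos j(t) = 27·cos(3·t). La integral de la sacudida es la aceleración. Usando a(0) = 0, obtenemos a(t) = 9·sin(3·t). La antiderivada de la aceleración, con v(0) = -3, da la velocidad: v(t) = -3·cos(3·t). Usando v(t) = -3·cos(3·t) y sustituyendo t = pi/6, encontramos v = 0.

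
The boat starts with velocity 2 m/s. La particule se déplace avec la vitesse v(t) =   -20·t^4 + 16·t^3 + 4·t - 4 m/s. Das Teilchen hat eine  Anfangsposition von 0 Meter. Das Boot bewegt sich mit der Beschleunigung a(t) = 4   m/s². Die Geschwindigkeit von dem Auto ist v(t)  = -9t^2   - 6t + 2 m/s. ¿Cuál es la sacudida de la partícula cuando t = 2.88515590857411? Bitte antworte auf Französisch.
En partant de la vitesse v(t) = -20·t^4 + 16·t^3 + 4·t - 4, nous prenons 2 dérivées. En prenant d/dt de v(t), nous trouvons a(t) = -80·t^3 + 48·t^2 + 4. En dérivant l'accélération, nous obtenons le jerk: j(t) = -240·t^2 + 96·t. En utilisant j(t) = -240·t^2 + 96·t et en substituant t = 2.88515590857411, nous trouvons j = -1720.81494080411.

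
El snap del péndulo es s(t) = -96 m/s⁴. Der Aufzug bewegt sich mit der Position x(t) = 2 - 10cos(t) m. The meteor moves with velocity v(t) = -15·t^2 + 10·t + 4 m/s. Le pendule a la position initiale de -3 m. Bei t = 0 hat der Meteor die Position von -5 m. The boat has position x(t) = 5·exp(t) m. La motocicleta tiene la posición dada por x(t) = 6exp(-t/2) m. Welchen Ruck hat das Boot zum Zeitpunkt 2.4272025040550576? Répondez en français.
En partant de la position x(t) = 5·exp(t), nous prenons 3 dérivées. En dérivant la position, nous obtenons la vitesse: v(t) = 5·exp(t). En prenant d/dt de v(t), nous trouvons a(t) = 5·exp(t). La dérivée de l'accélération donne le jerk: j(t) = 5·exp(t). De l'équation du jerk j(t) = 5·exp(t), nous substituons t = 2.4272025040550576 pour obtenir j = 56.6357502961890.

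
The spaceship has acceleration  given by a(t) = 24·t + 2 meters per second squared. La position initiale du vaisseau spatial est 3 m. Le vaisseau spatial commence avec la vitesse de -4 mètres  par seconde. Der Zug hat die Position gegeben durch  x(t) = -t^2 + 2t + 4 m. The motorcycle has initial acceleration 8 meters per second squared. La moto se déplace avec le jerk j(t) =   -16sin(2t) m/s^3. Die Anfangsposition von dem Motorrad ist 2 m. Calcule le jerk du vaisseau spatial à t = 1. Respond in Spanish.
Debemos derivar nuestra ecuación de la aceleración a(t) = 24·t + 2 1 vez. Derivando la aceleración, obtenemos la sacudida: j(t) = 24. De la ecuación de la sacudida j(t) = 24, sustituimos t = 1 para obtener j = 24.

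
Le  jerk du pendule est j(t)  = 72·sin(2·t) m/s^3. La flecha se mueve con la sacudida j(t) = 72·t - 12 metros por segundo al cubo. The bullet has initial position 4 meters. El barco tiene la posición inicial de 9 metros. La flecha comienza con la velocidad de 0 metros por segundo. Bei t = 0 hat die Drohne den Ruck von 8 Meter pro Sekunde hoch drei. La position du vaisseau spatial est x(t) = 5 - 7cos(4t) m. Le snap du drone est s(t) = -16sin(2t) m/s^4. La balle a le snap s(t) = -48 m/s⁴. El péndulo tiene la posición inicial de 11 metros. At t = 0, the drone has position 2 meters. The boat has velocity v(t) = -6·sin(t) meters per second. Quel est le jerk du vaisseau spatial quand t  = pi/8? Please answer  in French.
En partant de la position x(t) = 5 - 7·cos(4·t), nous prenons 3 dérivées. La dérivée de la position donne la vitesse: v(t) = 28·sin(4·t). En prenant d/dt de v(t), nous trouvons a(t) = 112·cos(4·t). La dérivée de l'accélération donne le jerk: j(t) = -448·sin(4·t). Nous avons le jerk j(t) = -448·sin(4·t). En substituant t = pi/8: j(pi/8) = -448.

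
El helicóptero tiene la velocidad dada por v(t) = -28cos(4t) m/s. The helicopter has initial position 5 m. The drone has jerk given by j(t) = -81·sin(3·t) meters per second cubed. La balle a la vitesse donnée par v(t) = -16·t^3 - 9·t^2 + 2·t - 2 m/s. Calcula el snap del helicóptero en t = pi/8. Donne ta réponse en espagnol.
Debemos derivar nuestra ecuación de la velocidad v(t) = -28·cos(4·t) 3 veces. La derivada de la velocidad da la aceleración: a(t) = 112·sin(4·t). La derivada de la aceleración da la sacudida: j(t) = 448·cos(4·t). Tomando d/dt de j(t), encontramos s(t) = -1792·sin(4·t). De la ecuación del snap s(t) = -1792·sin(4·t), sustituimos t = pi/8 para obtener s = -1792.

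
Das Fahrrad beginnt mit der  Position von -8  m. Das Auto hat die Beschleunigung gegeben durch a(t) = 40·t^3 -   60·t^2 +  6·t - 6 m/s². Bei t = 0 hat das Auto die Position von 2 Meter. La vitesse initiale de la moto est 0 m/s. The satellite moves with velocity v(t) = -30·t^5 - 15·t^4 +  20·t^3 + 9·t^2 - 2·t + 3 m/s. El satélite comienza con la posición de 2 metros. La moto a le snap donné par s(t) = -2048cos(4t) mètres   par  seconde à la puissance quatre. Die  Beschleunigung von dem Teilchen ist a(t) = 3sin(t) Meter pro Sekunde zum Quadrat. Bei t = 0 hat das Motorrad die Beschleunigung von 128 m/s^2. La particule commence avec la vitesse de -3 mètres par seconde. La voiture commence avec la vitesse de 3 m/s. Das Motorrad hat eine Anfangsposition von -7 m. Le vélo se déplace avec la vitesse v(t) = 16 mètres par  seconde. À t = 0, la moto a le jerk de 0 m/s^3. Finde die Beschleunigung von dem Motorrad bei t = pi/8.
Ausgehend von dem Snap s(t) = -2048·cos(4·t), nehmen wir 2 Integrale. Mit ∫s(t)dt und Anwendung von j(0) = 0, finden wir j(t) = -512·sin(4·t). Die Stammfunktion von dem Ruck, mit a(0) = 128, ergibt die Beschleunigung: a(t) = 128·cos(4·t). Mit a(t) = 128·cos(4·t) und Einsetzen von t = pi/8, finden wir a = 0.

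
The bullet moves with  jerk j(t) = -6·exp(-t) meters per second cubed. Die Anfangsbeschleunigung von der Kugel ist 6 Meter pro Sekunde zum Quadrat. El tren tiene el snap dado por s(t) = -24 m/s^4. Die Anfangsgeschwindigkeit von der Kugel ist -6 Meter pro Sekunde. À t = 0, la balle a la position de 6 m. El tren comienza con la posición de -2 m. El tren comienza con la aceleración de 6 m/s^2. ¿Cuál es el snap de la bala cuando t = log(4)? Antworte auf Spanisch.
Debemos derivar nuestra ecuación de la sacudida j(t) = -6·exp(-t) 1 vez. Derivando la sacudida, obtenemos el snap: s(t) = 6·exp(-t). De la ecuación del snap s(t) = 6·exp(-t), sustituimos t = log(4) para obtener s = 3/2.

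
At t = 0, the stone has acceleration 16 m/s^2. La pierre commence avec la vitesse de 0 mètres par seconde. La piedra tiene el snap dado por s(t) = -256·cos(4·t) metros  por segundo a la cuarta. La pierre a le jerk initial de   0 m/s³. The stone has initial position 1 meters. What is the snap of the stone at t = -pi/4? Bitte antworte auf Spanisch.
De la ecuación del snap s(t) = -256·cos(4·t), sustituimos t = -pi/4 para obtener s = 256.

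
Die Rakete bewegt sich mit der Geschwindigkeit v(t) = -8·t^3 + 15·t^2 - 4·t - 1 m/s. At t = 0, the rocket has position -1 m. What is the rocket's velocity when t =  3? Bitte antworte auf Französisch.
Nous avons la vitesse v(t) = -8·t^3 + 15·t^2 - 4·t - 1. En substituant t = 3: v(3) = -94.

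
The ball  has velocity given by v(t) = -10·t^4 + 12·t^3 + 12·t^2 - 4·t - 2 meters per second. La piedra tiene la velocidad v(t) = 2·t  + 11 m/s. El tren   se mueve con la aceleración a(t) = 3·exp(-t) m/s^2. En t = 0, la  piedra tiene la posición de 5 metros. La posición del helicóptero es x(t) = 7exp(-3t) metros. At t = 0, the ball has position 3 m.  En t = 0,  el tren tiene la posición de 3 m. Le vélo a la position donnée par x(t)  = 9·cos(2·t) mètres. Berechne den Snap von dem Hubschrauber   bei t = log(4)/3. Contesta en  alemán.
Wir müssen unsere Gleichung für die Position x(t) = 7·exp(-3·t) 4-mal ableiten. Durch Ableiten von der Position erhalten wir die Geschwindigkeit: v(t) = -21·exp(-3·t). Die Ableitung von der Geschwindigkeit ergibt die Beschleunigung: a(t) = 63·exp(-3·t). Durch Ableiten von der Beschleunigung erhalten wir den Ruck: j(t) = -189·exp(-3·t). Die Ableitung von dem Ruck ergibt den Snap: s(t) = 567·exp(-3·t). Wir haben den Snap s(t) = 567·exp(-3·t). Durch Einsetzen von t = log(4)/3: s(log(4)/3) = 567/4.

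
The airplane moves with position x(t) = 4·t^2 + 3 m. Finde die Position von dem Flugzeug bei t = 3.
Mit x(t) = 4·t^2 + 3 und Einsetzen von t = 3, finden wir x = 39.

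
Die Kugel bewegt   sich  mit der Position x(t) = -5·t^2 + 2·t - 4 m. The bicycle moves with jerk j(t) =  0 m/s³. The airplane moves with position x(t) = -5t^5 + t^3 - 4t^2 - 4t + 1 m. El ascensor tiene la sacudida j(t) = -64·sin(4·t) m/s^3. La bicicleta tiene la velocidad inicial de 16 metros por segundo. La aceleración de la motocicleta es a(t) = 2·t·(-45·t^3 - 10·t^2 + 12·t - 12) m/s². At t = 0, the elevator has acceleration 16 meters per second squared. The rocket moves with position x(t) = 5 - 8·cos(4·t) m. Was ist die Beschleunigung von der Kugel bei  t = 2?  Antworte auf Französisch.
En partant de la position x(t) = -5·t^2 + 2·t - 4, nous prenons 2 dérivées. En prenant d/dt de x(t), nous trouvons v(t) = 2 - 10·t. La dérivée de la vitesse donne l'accélération: a(t) = -10. Nous avons l'accélération a(t) = -10. En substituant t = 2: a(2) = -10.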